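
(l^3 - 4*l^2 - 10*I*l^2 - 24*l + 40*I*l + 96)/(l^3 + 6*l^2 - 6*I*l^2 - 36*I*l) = (l^2 - 4*l*(1 + I) + 16*I)/(l*(l + 6))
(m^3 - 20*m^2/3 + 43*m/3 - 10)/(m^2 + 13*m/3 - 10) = (m^2 - 5*m + 6)/(m + 6)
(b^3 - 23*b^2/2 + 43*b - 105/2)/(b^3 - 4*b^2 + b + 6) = (b^2 - 17*b/2 + 35/2)/(b^2 - b - 2)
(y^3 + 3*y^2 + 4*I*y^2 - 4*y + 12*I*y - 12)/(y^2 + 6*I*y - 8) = (y^2 + y*(3 + 2*I) + 6*I)/(y + 4*I)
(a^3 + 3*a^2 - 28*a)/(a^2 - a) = (a^2 + 3*a - 28)/(a - 1)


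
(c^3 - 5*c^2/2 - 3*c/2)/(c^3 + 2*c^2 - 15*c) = (c + 1/2)/(c + 5)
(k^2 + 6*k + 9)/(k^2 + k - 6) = (k + 3)/(k - 2)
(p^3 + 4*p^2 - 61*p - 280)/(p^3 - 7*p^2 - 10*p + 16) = (p^2 + 12*p + 35)/(p^2 + p - 2)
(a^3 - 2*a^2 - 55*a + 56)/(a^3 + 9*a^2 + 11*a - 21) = (a - 8)/(a + 3)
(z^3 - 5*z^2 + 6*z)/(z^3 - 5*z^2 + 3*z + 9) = z*(z - 2)/(z^2 - 2*z - 3)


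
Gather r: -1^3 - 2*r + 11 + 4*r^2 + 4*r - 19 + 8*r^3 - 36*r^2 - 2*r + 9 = 8*r^3 - 32*r^2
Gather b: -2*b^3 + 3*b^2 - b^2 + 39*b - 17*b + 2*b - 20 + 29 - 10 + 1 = -2*b^3 + 2*b^2 + 24*b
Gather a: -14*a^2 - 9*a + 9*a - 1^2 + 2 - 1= -14*a^2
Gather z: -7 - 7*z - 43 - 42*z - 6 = -49*z - 56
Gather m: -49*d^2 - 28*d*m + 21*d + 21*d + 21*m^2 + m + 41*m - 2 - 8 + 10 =-49*d^2 + 42*d + 21*m^2 + m*(42 - 28*d)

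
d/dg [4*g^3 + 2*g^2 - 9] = 4*g*(3*g + 1)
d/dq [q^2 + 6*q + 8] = 2*q + 6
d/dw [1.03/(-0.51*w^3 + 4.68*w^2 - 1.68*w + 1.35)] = (1.5759*w^2 - 9.6408*w + 1.7304)/(0.51*w^3 - 4.68*w^2 + 1.68*w - 1.35)^2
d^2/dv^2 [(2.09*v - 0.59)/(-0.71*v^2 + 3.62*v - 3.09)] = (-(1.42*v - 3.62)*(2.09*v - 0.59)*(2.84*v - 7.24) + (8.9034*v - 15.9694)*(0.71*v^2 - 3.62*v + 3.09))/(0.71*v^2 - 3.62*v + 3.09)^3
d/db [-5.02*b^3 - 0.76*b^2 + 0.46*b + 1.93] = -15.06*b^2 - 1.52*b + 0.46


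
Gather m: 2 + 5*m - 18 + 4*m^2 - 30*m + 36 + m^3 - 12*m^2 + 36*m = m^3 - 8*m^2 + 11*m + 20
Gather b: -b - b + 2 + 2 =4 - 2*b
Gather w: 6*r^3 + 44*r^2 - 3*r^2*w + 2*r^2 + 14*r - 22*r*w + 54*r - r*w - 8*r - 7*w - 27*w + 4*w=6*r^3 + 46*r^2 + 60*r + w*(-3*r^2 - 23*r - 30)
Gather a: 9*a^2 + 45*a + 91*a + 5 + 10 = 9*a^2 + 136*a + 15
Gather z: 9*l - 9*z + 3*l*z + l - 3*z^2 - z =10*l - 3*z^2 + z*(3*l - 10)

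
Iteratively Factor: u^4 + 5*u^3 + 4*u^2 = (u)*(u^3 + 5*u^2 + 4*u) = u*(u + 1)*(u^2 + 4*u) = u*(u + 1)*(u + 4)*(u)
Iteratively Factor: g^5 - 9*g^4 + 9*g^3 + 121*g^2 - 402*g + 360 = (g - 3)*(g^4 - 6*g^3 - 9*g^2 + 94*g - 120) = (g - 5)*(g - 3)*(g^3 - g^2 - 14*g + 24) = (g - 5)*(g - 3)*(g + 4)*(g^2 - 5*g + 6) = (g - 5)*(g - 3)*(g - 2)*(g + 4)*(g - 3)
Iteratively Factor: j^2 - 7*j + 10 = (j - 5)*(j - 2)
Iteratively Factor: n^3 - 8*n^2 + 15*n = (n - 5)*(n^2 - 3*n) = (n - 5)*(n - 3)*(n)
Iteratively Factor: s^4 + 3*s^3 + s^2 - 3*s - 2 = (s - 1)*(s^3 + 4*s^2 + 5*s + 2) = (s - 1)*(s + 2)*(s^2 + 2*s + 1) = (s - 1)*(s + 1)*(s + 2)*(s + 1)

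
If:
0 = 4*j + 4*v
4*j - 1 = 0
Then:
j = 1/4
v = -1/4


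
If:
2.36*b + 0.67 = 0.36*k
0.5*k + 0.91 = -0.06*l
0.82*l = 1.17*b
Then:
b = -0.55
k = -1.73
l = -0.78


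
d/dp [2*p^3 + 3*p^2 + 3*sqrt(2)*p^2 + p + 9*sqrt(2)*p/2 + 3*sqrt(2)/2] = 6*p^2 + 6*p + 6*sqrt(2)*p + 1 + 9*sqrt(2)/2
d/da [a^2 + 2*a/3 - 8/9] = 2*a + 2/3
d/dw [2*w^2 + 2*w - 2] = 4*w + 2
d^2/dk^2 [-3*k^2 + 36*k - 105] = -6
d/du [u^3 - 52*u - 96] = 3*u^2 - 52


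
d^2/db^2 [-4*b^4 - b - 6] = -48*b^2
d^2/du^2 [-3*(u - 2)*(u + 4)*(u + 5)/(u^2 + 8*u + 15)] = 30/(u^3 + 9*u^2 + 27*u + 27)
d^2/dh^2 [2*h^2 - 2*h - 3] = 4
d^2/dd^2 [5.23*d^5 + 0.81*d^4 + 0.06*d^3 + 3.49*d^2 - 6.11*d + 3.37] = 104.6*d^3 + 9.72*d^2 + 0.36*d + 6.98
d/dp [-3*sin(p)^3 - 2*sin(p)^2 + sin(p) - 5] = (-9*sin(p)^2 - 4*sin(p) + 1)*cos(p)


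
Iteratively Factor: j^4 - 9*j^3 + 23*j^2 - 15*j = (j - 5)*(j^3 - 4*j^2 + 3*j) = (j - 5)*(j - 3)*(j^2 - j) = (j - 5)*(j - 3)*(j - 1)*(j)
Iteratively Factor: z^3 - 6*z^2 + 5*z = (z)*(z^2 - 6*z + 5) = z*(z - 5)*(z - 1)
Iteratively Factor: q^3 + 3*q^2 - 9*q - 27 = (q + 3)*(q^2 - 9) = (q + 3)^2*(q - 3)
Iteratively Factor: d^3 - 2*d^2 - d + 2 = (d - 2)*(d^2 - 1) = (d - 2)*(d - 1)*(d + 1)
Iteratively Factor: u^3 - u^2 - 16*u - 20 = (u + 2)*(u^2 - 3*u - 10) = (u + 2)^2*(u - 5)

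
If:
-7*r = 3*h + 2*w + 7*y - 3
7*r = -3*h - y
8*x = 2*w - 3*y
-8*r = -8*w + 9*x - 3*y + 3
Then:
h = 545*y/192 - 105/64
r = 45/64 - 87*y/64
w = 3/2 - 3*y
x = 3/8 - 9*y/8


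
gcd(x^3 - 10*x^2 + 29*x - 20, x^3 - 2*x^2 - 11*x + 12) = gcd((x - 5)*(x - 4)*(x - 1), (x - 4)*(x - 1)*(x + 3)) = x^2 - 5*x + 4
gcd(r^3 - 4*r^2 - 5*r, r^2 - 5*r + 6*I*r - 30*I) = r - 5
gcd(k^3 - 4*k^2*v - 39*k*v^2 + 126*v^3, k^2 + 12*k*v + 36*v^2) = k + 6*v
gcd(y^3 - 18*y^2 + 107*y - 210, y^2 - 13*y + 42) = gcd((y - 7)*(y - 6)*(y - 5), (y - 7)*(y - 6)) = y^2 - 13*y + 42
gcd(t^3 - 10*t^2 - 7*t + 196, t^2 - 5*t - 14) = t - 7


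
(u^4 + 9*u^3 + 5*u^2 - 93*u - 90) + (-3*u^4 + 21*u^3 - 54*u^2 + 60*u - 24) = -2*u^4 + 30*u^3 - 49*u^2 - 33*u - 114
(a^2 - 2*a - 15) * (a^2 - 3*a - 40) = a^4 - 5*a^3 - 49*a^2 + 125*a + 600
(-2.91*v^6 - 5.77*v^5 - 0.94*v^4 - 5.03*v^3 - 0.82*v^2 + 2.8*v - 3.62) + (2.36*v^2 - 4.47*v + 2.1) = -2.91*v^6 - 5.77*v^5 - 0.94*v^4 - 5.03*v^3 + 1.54*v^2 - 1.67*v - 1.52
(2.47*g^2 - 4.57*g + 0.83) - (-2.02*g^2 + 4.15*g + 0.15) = 4.49*g^2 - 8.72*g + 0.68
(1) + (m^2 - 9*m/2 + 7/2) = m^2 - 9*m/2 + 9/2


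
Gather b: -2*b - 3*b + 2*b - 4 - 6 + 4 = -3*b - 6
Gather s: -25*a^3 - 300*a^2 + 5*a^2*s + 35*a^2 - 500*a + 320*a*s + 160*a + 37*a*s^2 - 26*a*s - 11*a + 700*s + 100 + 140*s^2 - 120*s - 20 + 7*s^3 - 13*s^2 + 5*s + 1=-25*a^3 - 265*a^2 - 351*a + 7*s^3 + s^2*(37*a + 127) + s*(5*a^2 + 294*a + 585) + 81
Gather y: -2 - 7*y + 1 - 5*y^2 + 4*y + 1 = -5*y^2 - 3*y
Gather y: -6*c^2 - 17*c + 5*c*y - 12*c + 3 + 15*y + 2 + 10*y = -6*c^2 - 29*c + y*(5*c + 25) + 5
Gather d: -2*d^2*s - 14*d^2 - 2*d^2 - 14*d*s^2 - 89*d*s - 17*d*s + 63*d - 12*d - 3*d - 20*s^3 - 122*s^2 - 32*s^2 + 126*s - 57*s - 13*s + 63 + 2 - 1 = d^2*(-2*s - 16) + d*(-14*s^2 - 106*s + 48) - 20*s^3 - 154*s^2 + 56*s + 64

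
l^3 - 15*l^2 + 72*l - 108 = (l - 6)^2*(l - 3)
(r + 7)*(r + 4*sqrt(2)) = r^2 + 4*sqrt(2)*r + 7*r + 28*sqrt(2)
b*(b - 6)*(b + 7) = b^3 + b^2 - 42*b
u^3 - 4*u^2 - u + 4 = (u - 4)*(u - 1)*(u + 1)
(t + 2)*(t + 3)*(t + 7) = t^3 + 12*t^2 + 41*t + 42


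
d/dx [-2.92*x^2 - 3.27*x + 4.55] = -5.84*x - 3.27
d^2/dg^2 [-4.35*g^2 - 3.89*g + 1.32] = -8.70000000000000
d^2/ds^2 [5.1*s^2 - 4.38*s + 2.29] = 10.2000000000000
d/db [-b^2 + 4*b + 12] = 4 - 2*b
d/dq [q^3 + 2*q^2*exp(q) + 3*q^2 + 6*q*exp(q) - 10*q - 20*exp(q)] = 2*q^2*exp(q) + 3*q^2 + 10*q*exp(q) + 6*q - 14*exp(q) - 10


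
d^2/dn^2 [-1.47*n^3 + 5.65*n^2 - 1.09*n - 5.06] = 11.3 - 8.82*n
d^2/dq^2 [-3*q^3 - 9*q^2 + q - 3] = -18*q - 18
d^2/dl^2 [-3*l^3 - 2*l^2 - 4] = -18*l - 4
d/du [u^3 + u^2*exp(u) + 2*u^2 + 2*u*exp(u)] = u^2*exp(u) + 3*u^2 + 4*u*exp(u) + 4*u + 2*exp(u)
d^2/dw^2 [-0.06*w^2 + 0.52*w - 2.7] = -0.120000000000000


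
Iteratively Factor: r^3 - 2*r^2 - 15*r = (r)*(r^2 - 2*r - 15) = r*(r + 3)*(r - 5)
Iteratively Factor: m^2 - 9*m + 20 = (m - 4)*(m - 5)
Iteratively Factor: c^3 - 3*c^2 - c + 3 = (c + 1)*(c^2 - 4*c + 3) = (c - 1)*(c + 1)*(c - 3)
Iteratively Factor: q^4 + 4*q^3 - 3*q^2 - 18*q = (q + 3)*(q^3 + q^2 - 6*q) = (q + 3)^2*(q^2 - 2*q) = q*(q + 3)^2*(q - 2)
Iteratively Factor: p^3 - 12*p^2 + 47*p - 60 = (p - 4)*(p^2 - 8*p + 15) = (p - 5)*(p - 4)*(p - 3)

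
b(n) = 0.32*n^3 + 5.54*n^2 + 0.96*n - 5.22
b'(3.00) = 42.84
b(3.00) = 56.16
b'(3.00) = 42.84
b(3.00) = 56.16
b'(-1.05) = -9.62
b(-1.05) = -0.49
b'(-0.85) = -7.76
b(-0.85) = -2.23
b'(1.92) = 25.77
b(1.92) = 19.31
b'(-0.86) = -7.86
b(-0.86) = -2.15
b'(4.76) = 75.45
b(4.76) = 159.38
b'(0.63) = 8.32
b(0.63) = -2.34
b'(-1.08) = -9.89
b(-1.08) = -0.20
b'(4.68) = 73.84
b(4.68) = 153.41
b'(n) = 0.96*n^2 + 11.08*n + 0.96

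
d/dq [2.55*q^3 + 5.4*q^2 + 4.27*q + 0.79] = 7.65*q^2 + 10.8*q + 4.27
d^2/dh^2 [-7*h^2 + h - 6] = -14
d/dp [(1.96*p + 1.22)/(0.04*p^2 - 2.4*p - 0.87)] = (-0.0784*p^2 - 0.0975999999999999*p + 1.2228)/(0.0016*p^4 - 0.192*p^3 + 5.6904*p^2 + 4.176*p + 0.7569)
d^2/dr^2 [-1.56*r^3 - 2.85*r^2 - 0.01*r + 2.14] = -9.36*r - 5.7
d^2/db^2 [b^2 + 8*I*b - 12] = 2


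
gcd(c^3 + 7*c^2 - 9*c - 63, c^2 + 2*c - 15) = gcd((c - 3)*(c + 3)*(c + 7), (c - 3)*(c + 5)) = c - 3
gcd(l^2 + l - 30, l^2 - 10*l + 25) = l - 5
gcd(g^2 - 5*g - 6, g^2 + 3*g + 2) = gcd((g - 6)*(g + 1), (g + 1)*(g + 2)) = g + 1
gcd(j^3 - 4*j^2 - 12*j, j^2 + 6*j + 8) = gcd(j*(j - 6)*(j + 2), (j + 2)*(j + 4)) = j + 2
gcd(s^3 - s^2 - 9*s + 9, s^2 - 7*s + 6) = s - 1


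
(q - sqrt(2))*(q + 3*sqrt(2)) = q^2 + 2*sqrt(2)*q - 6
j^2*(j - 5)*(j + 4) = j^4 - j^3 - 20*j^2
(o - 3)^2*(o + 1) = o^3 - 5*o^2 + 3*o + 9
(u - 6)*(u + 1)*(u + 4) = u^3 - u^2 - 26*u - 24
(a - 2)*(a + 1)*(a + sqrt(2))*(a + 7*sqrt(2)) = a^4 - a^3 + 8*sqrt(2)*a^3 - 8*sqrt(2)*a^2 + 12*a^2 - 16*sqrt(2)*a - 14*a - 28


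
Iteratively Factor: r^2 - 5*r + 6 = (r - 3)*(r - 2)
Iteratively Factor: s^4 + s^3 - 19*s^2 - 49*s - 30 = (s - 5)*(s^3 + 6*s^2 + 11*s + 6) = (s - 5)*(s + 3)*(s^2 + 3*s + 2) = (s - 5)*(s + 2)*(s + 3)*(s + 1)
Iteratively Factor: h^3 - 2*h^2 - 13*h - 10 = (h + 2)*(h^2 - 4*h - 5) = (h + 1)*(h + 2)*(h - 5)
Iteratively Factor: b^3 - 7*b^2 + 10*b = (b - 5)*(b^2 - 2*b) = (b - 5)*(b - 2)*(b)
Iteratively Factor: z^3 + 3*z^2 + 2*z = (z + 1)*(z^2 + 2*z) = (z + 1)*(z + 2)*(z)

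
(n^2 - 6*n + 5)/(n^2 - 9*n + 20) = (n - 1)/(n - 4)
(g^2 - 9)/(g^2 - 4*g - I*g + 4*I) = (g^2 - 9)/(g^2 - 4*g - I*g + 4*I)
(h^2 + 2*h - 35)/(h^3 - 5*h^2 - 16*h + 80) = (h + 7)/(h^2 - 16)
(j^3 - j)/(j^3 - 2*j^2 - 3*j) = (j - 1)/(j - 3)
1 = 1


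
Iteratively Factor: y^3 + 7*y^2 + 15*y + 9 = (y + 3)*(y^2 + 4*y + 3) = (y + 1)*(y + 3)*(y + 3)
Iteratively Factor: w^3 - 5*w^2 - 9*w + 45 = (w - 5)*(w^2 - 9) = (w - 5)*(w + 3)*(w - 3)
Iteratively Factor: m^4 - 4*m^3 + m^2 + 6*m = (m - 3)*(m^3 - m^2 - 2*m) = (m - 3)*(m + 1)*(m^2 - 2*m) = m*(m - 3)*(m + 1)*(m - 2)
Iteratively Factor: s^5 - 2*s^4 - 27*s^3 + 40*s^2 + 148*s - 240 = (s - 2)*(s^4 - 27*s^2 - 14*s + 120) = (s - 2)^2*(s^3 + 2*s^2 - 23*s - 60) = (s - 2)^2*(s + 3)*(s^2 - s - 20) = (s - 2)^2*(s + 3)*(s + 4)*(s - 5)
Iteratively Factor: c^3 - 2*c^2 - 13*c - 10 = (c + 1)*(c^2 - 3*c - 10) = (c - 5)*(c + 1)*(c + 2)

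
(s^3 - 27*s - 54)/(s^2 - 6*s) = s + 6 + 9/s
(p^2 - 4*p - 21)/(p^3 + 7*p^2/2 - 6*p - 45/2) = 2*(p - 7)/(2*p^2 + p - 15)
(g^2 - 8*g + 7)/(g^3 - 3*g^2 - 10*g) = (-g^2 + 8*g - 7)/(g*(-g^2 + 3*g + 10))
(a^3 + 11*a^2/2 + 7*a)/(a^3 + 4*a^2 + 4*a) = (a + 7/2)/(a + 2)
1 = 1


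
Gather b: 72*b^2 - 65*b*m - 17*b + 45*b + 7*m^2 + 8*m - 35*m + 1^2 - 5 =72*b^2 + b*(28 - 65*m) + 7*m^2 - 27*m - 4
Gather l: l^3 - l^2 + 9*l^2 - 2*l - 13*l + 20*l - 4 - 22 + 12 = l^3 + 8*l^2 + 5*l - 14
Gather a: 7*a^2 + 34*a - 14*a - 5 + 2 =7*a^2 + 20*a - 3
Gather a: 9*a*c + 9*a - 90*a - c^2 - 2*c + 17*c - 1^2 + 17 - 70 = a*(9*c - 81) - c^2 + 15*c - 54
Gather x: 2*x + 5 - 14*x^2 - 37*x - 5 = -14*x^2 - 35*x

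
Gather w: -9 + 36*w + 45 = 36*w + 36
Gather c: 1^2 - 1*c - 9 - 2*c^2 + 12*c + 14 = -2*c^2 + 11*c + 6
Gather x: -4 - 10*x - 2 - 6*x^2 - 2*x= -6*x^2 - 12*x - 6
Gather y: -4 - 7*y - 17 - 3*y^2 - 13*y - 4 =-3*y^2 - 20*y - 25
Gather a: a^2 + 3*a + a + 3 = a^2 + 4*a + 3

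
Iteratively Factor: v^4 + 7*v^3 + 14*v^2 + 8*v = (v + 4)*(v^3 + 3*v^2 + 2*v) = v*(v + 4)*(v^2 + 3*v + 2) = v*(v + 1)*(v + 4)*(v + 2)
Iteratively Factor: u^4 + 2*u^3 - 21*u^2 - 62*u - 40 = (u + 4)*(u^3 - 2*u^2 - 13*u - 10) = (u + 1)*(u + 4)*(u^2 - 3*u - 10) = (u + 1)*(u + 2)*(u + 4)*(u - 5)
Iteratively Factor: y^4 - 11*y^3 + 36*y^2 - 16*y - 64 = (y - 4)*(y^3 - 7*y^2 + 8*y + 16) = (y - 4)*(y + 1)*(y^2 - 8*y + 16) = (y - 4)^2*(y + 1)*(y - 4)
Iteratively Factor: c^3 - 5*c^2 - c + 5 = (c + 1)*(c^2 - 6*c + 5) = (c - 1)*(c + 1)*(c - 5)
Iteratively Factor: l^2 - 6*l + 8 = (l - 2)*(l - 4)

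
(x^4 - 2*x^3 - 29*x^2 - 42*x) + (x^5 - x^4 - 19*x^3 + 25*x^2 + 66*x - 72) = x^5 - 21*x^3 - 4*x^2 + 24*x - 72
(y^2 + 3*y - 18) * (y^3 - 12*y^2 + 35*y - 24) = y^5 - 9*y^4 - 19*y^3 + 297*y^2 - 702*y + 432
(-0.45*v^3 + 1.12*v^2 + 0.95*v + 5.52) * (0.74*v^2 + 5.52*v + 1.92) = -0.333*v^5 - 1.6552*v^4 + 6.0214*v^3 + 11.4792*v^2 + 32.2944*v + 10.5984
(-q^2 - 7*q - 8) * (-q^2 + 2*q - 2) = q^4 + 5*q^3 - 4*q^2 - 2*q + 16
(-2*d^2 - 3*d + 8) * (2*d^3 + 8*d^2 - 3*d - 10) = -4*d^5 - 22*d^4 - 2*d^3 + 93*d^2 + 6*d - 80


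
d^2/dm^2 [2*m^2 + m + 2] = 4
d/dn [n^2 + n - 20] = 2*n + 1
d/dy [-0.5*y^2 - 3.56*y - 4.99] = -1.0*y - 3.56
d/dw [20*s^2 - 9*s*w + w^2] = -9*s + 2*w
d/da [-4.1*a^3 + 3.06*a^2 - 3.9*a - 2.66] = -12.3*a^2 + 6.12*a - 3.9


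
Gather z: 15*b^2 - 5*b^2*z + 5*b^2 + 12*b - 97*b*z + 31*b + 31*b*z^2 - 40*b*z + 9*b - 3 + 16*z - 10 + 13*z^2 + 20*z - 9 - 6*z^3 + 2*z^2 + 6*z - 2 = 20*b^2 + 52*b - 6*z^3 + z^2*(31*b + 15) + z*(-5*b^2 - 137*b + 42) - 24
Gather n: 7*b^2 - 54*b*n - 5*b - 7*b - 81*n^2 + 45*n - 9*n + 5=7*b^2 - 12*b - 81*n^2 + n*(36 - 54*b) + 5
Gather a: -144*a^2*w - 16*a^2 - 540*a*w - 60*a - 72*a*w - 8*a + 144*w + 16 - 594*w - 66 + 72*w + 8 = a^2*(-144*w - 16) + a*(-612*w - 68) - 378*w - 42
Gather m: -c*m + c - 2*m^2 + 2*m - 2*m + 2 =-c*m + c - 2*m^2 + 2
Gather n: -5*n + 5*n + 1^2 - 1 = 0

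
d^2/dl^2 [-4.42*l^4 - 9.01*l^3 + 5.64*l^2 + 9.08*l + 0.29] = -53.04*l^2 - 54.06*l + 11.28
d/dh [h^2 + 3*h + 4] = 2*h + 3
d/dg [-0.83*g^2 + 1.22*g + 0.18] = 1.22 - 1.66*g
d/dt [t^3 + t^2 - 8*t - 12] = 3*t^2 + 2*t - 8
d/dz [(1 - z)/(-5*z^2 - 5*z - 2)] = (-5*z^2 + 10*z + 7)/(25*z^4 + 50*z^3 + 45*z^2 + 20*z + 4)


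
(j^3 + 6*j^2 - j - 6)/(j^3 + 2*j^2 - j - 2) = (j + 6)/(j + 2)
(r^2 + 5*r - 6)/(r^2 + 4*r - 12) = (r - 1)/(r - 2)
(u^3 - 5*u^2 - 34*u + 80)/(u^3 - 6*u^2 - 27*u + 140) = (u^2 - 10*u + 16)/(u^2 - 11*u + 28)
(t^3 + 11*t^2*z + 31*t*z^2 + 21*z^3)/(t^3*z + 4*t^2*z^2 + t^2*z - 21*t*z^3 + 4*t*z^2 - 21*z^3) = (-t^2 - 4*t*z - 3*z^2)/(z*(-t^2 + 3*t*z - t + 3*z))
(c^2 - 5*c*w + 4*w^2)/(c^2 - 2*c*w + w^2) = (-c + 4*w)/(-c + w)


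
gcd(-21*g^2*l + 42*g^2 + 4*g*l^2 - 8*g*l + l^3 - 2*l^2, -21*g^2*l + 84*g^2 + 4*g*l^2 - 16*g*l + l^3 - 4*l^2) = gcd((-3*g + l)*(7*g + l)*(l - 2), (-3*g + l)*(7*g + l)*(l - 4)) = 21*g^2 - 4*g*l - l^2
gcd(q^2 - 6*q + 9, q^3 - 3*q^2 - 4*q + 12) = q - 3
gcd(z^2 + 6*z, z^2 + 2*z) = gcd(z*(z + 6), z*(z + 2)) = z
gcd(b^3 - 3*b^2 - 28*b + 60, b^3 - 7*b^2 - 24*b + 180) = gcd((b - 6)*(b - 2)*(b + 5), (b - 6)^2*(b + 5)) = b^2 - b - 30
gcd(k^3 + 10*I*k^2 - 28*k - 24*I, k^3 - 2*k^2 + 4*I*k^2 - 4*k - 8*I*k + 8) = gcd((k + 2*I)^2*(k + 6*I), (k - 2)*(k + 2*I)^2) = k^2 + 4*I*k - 4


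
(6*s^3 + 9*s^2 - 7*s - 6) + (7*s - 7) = 6*s^3 + 9*s^2 - 13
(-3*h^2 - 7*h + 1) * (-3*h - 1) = 9*h^3 + 24*h^2 + 4*h - 1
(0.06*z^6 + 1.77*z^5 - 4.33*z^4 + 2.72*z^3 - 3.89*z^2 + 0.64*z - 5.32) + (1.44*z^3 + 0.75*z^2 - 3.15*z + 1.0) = 0.06*z^6 + 1.77*z^5 - 4.33*z^4 + 4.16*z^3 - 3.14*z^2 - 2.51*z - 4.32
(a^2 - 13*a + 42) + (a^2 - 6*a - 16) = 2*a^2 - 19*a + 26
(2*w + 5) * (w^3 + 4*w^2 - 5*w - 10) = 2*w^4 + 13*w^3 + 10*w^2 - 45*w - 50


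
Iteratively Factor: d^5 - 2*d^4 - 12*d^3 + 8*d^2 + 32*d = (d + 2)*(d^4 - 4*d^3 - 4*d^2 + 16*d) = (d - 4)*(d + 2)*(d^3 - 4*d) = (d - 4)*(d + 2)^2*(d^2 - 2*d) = (d - 4)*(d - 2)*(d + 2)^2*(d)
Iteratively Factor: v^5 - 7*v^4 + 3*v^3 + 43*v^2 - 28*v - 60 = (v + 1)*(v^4 - 8*v^3 + 11*v^2 + 32*v - 60) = (v - 5)*(v + 1)*(v^3 - 3*v^2 - 4*v + 12) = (v - 5)*(v - 2)*(v + 1)*(v^2 - v - 6) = (v - 5)*(v - 3)*(v - 2)*(v + 1)*(v + 2)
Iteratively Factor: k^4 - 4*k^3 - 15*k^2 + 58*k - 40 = (k - 1)*(k^3 - 3*k^2 - 18*k + 40) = (k - 1)*(k + 4)*(k^2 - 7*k + 10) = (k - 2)*(k - 1)*(k + 4)*(k - 5)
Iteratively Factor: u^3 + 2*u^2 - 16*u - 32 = (u - 4)*(u^2 + 6*u + 8) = (u - 4)*(u + 2)*(u + 4)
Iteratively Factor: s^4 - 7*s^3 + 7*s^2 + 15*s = (s + 1)*(s^3 - 8*s^2 + 15*s) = (s - 3)*(s + 1)*(s^2 - 5*s) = (s - 5)*(s - 3)*(s + 1)*(s)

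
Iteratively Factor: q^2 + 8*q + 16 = (q + 4)*(q + 4)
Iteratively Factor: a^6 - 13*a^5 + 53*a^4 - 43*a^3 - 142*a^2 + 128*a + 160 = (a - 4)*(a^5 - 9*a^4 + 17*a^3 + 25*a^2 - 42*a - 40) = (a - 4)^2*(a^4 - 5*a^3 - 3*a^2 + 13*a + 10) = (a - 4)^2*(a - 2)*(a^3 - 3*a^2 - 9*a - 5) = (a - 5)*(a - 4)^2*(a - 2)*(a^2 + 2*a + 1) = (a - 5)*(a - 4)^2*(a - 2)*(a + 1)*(a + 1)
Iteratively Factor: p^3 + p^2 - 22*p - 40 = (p - 5)*(p^2 + 6*p + 8) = (p - 5)*(p + 4)*(p + 2)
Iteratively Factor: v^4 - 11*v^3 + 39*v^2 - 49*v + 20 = (v - 5)*(v^3 - 6*v^2 + 9*v - 4) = (v - 5)*(v - 1)*(v^2 - 5*v + 4) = (v - 5)*(v - 1)^2*(v - 4)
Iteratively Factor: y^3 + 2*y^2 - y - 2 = (y + 2)*(y^2 - 1) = (y + 1)*(y + 2)*(y - 1)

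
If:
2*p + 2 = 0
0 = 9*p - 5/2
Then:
No Solution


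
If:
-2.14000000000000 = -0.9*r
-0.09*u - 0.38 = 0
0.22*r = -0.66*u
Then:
No Solution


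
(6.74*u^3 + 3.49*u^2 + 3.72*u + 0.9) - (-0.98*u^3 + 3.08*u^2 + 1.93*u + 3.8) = 7.72*u^3 + 0.41*u^2 + 1.79*u - 2.9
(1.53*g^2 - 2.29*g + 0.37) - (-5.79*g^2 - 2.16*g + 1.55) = 7.32*g^2 - 0.13*g - 1.18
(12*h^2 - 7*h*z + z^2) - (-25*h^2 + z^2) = 37*h^2 - 7*h*z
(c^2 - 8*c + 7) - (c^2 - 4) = 11 - 8*c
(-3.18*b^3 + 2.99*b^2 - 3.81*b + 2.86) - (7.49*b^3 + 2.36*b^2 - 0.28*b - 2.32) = -10.67*b^3 + 0.63*b^2 - 3.53*b + 5.18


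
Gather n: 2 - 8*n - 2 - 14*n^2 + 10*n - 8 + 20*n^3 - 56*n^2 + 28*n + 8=20*n^3 - 70*n^2 + 30*n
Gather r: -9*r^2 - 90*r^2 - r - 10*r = -99*r^2 - 11*r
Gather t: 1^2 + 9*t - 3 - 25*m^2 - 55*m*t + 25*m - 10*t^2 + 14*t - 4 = -25*m^2 + 25*m - 10*t^2 + t*(23 - 55*m) - 6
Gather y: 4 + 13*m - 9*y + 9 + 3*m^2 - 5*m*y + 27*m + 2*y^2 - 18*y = 3*m^2 + 40*m + 2*y^2 + y*(-5*m - 27) + 13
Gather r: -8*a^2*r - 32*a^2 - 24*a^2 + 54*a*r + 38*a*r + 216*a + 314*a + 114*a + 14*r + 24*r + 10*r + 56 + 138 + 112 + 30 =-56*a^2 + 644*a + r*(-8*a^2 + 92*a + 48) + 336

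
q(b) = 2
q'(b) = 0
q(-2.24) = 2.00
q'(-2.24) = 0.00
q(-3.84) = 2.00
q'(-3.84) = 0.00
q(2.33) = 2.00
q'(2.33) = 0.00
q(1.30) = 2.00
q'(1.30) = 0.00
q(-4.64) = 2.00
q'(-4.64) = 0.00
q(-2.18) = 2.00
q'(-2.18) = 0.00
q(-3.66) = 2.00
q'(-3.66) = 0.00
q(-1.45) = 2.00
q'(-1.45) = 0.00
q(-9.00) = 2.00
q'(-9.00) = 0.00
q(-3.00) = 2.00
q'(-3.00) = 0.00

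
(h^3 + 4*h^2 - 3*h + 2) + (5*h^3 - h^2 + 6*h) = 6*h^3 + 3*h^2 + 3*h + 2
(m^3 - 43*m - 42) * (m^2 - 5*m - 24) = m^5 - 5*m^4 - 67*m^3 + 173*m^2 + 1242*m + 1008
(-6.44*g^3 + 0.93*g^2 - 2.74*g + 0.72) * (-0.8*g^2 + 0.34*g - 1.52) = 5.152*g^5 - 2.9336*g^4 + 12.297*g^3 - 2.9212*g^2 + 4.4096*g - 1.0944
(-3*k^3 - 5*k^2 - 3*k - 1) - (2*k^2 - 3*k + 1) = -3*k^3 - 7*k^2 - 2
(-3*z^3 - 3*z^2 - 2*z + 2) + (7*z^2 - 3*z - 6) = -3*z^3 + 4*z^2 - 5*z - 4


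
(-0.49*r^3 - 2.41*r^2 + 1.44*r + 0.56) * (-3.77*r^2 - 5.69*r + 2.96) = 1.8473*r^5 + 11.8738*r^4 + 6.8337*r^3 - 17.4384*r^2 + 1.076*r + 1.6576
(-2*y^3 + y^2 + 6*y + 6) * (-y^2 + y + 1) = 2*y^5 - 3*y^4 - 7*y^3 + y^2 + 12*y + 6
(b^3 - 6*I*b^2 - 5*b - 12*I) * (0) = 0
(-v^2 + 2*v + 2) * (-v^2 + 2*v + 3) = v^4 - 4*v^3 - v^2 + 10*v + 6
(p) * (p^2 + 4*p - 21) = p^3 + 4*p^2 - 21*p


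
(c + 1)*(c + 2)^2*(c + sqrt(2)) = c^4 + sqrt(2)*c^3 + 5*c^3 + 5*sqrt(2)*c^2 + 8*c^2 + 4*c + 8*sqrt(2)*c + 4*sqrt(2)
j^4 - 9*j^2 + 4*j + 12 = (j - 2)^2*(j + 1)*(j + 3)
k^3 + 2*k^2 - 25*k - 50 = (k - 5)*(k + 2)*(k + 5)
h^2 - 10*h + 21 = (h - 7)*(h - 3)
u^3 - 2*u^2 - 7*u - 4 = (u - 4)*(u + 1)^2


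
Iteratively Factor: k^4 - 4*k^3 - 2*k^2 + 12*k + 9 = (k - 3)*(k^3 - k^2 - 5*k - 3) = (k - 3)^2*(k^2 + 2*k + 1) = (k - 3)^2*(k + 1)*(k + 1)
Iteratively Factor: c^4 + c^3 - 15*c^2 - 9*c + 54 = (c - 3)*(c^3 + 4*c^2 - 3*c - 18) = (c - 3)*(c - 2)*(c^2 + 6*c + 9) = (c - 3)*(c - 2)*(c + 3)*(c + 3)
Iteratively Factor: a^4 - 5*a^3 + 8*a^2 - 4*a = (a - 2)*(a^3 - 3*a^2 + 2*a) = (a - 2)*(a - 1)*(a^2 - 2*a) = (a - 2)^2*(a - 1)*(a)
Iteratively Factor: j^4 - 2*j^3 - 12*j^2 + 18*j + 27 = (j - 3)*(j^3 + j^2 - 9*j - 9) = (j - 3)*(j + 3)*(j^2 - 2*j - 3) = (j - 3)*(j + 1)*(j + 3)*(j - 3)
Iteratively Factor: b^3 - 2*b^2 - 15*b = (b - 5)*(b^2 + 3*b) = (b - 5)*(b + 3)*(b)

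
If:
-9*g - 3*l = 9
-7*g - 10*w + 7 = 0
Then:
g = 1 - 10*w/7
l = 30*w/7 - 6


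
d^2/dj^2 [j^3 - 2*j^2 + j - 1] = 6*j - 4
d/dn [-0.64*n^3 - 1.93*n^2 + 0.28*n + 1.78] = -1.92*n^2 - 3.86*n + 0.28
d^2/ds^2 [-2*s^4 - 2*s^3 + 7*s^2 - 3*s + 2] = -24*s^2 - 12*s + 14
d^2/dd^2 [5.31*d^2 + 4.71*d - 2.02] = 10.6200000000000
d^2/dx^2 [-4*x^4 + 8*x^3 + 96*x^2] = -48*x^2 + 48*x + 192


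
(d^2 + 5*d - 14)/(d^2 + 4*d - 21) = (d - 2)/(d - 3)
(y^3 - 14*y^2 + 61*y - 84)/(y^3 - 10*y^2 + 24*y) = (y^2 - 10*y + 21)/(y*(y - 6))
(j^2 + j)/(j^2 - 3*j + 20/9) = 9*j*(j + 1)/(9*j^2 - 27*j + 20)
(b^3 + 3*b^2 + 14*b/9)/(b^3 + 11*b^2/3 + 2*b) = (b + 7/3)/(b + 3)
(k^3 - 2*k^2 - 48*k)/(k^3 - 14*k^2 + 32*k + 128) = k*(k + 6)/(k^2 - 6*k - 16)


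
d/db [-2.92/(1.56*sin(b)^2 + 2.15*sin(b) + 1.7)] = (9.1104*sin(b) + 6.278)*cos(b)/(1.56*sin(b)^2 + 2.15*sin(b) + 1.7)^2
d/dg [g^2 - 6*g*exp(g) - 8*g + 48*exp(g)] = -6*g*exp(g) + 2*g + 42*exp(g) - 8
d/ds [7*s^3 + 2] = 21*s^2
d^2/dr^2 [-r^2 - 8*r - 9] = -2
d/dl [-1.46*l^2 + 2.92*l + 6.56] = 2.92 - 2.92*l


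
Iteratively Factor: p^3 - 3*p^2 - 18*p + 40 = (p - 2)*(p^2 - p - 20) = (p - 5)*(p - 2)*(p + 4)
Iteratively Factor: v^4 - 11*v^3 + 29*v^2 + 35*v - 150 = (v - 5)*(v^3 - 6*v^2 - v + 30) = (v - 5)^2*(v^2 - v - 6) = (v - 5)^2*(v - 3)*(v + 2)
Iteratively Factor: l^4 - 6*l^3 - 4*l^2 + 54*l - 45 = (l - 3)*(l^3 - 3*l^2 - 13*l + 15) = (l - 3)*(l - 1)*(l^2 - 2*l - 15) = (l - 5)*(l - 3)*(l - 1)*(l + 3)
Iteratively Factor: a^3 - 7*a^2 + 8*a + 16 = (a + 1)*(a^2 - 8*a + 16) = (a - 4)*(a + 1)*(a - 4)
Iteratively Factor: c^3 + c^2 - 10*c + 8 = (c + 4)*(c^2 - 3*c + 2) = (c - 1)*(c + 4)*(c - 2)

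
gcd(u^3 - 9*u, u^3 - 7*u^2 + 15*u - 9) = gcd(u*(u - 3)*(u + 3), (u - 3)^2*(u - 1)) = u - 3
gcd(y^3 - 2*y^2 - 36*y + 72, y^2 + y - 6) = y - 2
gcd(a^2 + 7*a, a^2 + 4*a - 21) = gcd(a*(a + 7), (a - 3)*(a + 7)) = a + 7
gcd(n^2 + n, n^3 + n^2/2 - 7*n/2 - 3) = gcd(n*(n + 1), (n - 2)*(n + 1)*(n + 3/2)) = n + 1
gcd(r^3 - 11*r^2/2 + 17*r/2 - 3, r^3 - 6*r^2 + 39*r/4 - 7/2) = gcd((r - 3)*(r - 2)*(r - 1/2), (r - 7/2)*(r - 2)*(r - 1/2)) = r^2 - 5*r/2 + 1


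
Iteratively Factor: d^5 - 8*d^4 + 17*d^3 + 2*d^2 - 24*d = (d - 3)*(d^4 - 5*d^3 + 2*d^2 + 8*d) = (d - 4)*(d - 3)*(d^3 - d^2 - 2*d) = (d - 4)*(d - 3)*(d - 2)*(d^2 + d) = d*(d - 4)*(d - 3)*(d - 2)*(d + 1)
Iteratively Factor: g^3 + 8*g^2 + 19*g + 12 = (g + 3)*(g^2 + 5*g + 4) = (g + 1)*(g + 3)*(g + 4)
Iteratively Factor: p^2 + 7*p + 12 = (p + 4)*(p + 3)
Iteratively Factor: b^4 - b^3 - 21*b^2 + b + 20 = (b + 4)*(b^3 - 5*b^2 - b + 5) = (b - 5)*(b + 4)*(b^2 - 1) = (b - 5)*(b + 1)*(b + 4)*(b - 1)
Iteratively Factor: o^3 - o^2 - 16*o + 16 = (o - 1)*(o^2 - 16) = (o - 4)*(o - 1)*(o + 4)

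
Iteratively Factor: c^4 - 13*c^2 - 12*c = (c + 3)*(c^3 - 3*c^2 - 4*c) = (c + 1)*(c + 3)*(c^2 - 4*c) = c*(c + 1)*(c + 3)*(c - 4)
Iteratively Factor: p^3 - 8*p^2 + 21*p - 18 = (p - 3)*(p^2 - 5*p + 6) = (p - 3)*(p - 2)*(p - 3)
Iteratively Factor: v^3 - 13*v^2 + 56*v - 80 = (v - 4)*(v^2 - 9*v + 20) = (v - 4)^2*(v - 5)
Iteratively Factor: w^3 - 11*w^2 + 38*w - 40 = (w - 2)*(w^2 - 9*w + 20) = (w - 5)*(w - 2)*(w - 4)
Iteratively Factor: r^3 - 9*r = (r)*(r^2 - 9) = r*(r + 3)*(r - 3)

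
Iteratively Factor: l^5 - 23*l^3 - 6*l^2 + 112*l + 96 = (l - 3)*(l^4 + 3*l^3 - 14*l^2 - 48*l - 32) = (l - 3)*(l + 1)*(l^3 + 2*l^2 - 16*l - 32) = (l - 3)*(l + 1)*(l + 4)*(l^2 - 2*l - 8) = (l - 3)*(l + 1)*(l + 2)*(l + 4)*(l - 4)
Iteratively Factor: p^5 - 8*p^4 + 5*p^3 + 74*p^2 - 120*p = (p - 2)*(p^4 - 6*p^3 - 7*p^2 + 60*p) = (p - 5)*(p - 2)*(p^3 - p^2 - 12*p) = (p - 5)*(p - 2)*(p + 3)*(p^2 - 4*p) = p*(p - 5)*(p - 2)*(p + 3)*(p - 4)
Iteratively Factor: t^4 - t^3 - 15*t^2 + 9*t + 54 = (t - 3)*(t^3 + 2*t^2 - 9*t - 18) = (t - 3)*(t + 3)*(t^2 - t - 6) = (t - 3)^2*(t + 3)*(t + 2)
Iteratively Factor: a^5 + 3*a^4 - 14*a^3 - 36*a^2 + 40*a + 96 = (a - 3)*(a^4 + 6*a^3 + 4*a^2 - 24*a - 32) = (a - 3)*(a - 2)*(a^3 + 8*a^2 + 20*a + 16) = (a - 3)*(a - 2)*(a + 4)*(a^2 + 4*a + 4) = (a - 3)*(a - 2)*(a + 2)*(a + 4)*(a + 2)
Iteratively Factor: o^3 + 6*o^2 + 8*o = (o + 2)*(o^2 + 4*o) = o*(o + 2)*(o + 4)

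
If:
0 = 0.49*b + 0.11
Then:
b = -0.22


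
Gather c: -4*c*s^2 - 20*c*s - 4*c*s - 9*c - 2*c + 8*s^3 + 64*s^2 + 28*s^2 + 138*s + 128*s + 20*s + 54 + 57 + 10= c*(-4*s^2 - 24*s - 11) + 8*s^3 + 92*s^2 + 286*s + 121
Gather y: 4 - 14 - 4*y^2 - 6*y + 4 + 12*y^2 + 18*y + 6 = 8*y^2 + 12*y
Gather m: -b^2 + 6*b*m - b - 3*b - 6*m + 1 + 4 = -b^2 - 4*b + m*(6*b - 6) + 5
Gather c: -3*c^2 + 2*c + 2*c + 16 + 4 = -3*c^2 + 4*c + 20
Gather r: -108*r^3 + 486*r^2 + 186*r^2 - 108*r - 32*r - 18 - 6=-108*r^3 + 672*r^2 - 140*r - 24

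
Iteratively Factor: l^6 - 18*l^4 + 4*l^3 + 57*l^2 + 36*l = (l + 1)*(l^5 - l^4 - 17*l^3 + 21*l^2 + 36*l) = (l - 3)*(l + 1)*(l^4 + 2*l^3 - 11*l^2 - 12*l) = l*(l - 3)*(l + 1)*(l^3 + 2*l^2 - 11*l - 12) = l*(l - 3)*(l + 1)*(l + 4)*(l^2 - 2*l - 3) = l*(l - 3)*(l + 1)^2*(l + 4)*(l - 3)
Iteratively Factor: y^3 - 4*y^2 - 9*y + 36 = (y + 3)*(y^2 - 7*y + 12) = (y - 3)*(y + 3)*(y - 4)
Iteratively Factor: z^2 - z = (z - 1)*(z)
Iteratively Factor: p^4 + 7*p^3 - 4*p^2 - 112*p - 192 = (p + 3)*(p^3 + 4*p^2 - 16*p - 64) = (p + 3)*(p + 4)*(p^2 - 16) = (p - 4)*(p + 3)*(p + 4)*(p + 4)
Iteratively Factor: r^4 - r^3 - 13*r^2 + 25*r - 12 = (r - 3)*(r^3 + 2*r^2 - 7*r + 4) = (r - 3)*(r - 1)*(r^2 + 3*r - 4) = (r - 3)*(r - 1)^2*(r + 4)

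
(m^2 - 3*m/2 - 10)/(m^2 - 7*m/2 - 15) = (m - 4)/(m - 6)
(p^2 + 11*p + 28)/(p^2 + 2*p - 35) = (p + 4)/(p - 5)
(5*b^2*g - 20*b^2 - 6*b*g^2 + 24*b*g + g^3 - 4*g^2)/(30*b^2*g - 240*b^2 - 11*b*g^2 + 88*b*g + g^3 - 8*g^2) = (b*g - 4*b - g^2 + 4*g)/(6*b*g - 48*b - g^2 + 8*g)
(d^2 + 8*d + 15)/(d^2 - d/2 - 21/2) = 2*(d + 5)/(2*d - 7)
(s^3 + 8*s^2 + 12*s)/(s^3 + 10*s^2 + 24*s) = (s + 2)/(s + 4)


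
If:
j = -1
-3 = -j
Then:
No Solution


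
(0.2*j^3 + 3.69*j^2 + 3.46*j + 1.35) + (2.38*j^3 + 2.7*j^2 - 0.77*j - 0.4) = 2.58*j^3 + 6.39*j^2 + 2.69*j + 0.95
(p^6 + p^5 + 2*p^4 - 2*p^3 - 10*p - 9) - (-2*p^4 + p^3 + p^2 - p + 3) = p^6 + p^5 + 4*p^4 - 3*p^3 - p^2 - 9*p - 12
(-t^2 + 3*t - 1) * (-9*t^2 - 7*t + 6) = 9*t^4 - 20*t^3 - 18*t^2 + 25*t - 6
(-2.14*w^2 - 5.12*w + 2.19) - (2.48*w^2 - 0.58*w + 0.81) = -4.62*w^2 - 4.54*w + 1.38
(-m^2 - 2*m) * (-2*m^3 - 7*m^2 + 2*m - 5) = 2*m^5 + 11*m^4 + 12*m^3 + m^2 + 10*m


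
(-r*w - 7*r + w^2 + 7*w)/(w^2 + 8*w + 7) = (-r + w)/(w + 1)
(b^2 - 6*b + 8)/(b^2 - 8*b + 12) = (b - 4)/(b - 6)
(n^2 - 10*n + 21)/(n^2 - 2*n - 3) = (n - 7)/(n + 1)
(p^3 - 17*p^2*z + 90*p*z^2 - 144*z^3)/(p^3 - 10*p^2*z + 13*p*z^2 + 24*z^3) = (p - 6*z)/(p + z)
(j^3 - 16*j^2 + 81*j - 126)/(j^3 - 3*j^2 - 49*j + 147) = (j - 6)/(j + 7)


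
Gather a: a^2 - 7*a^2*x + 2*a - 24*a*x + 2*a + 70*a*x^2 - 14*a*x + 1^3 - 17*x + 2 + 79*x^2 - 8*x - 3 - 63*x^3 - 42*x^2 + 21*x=a^2*(1 - 7*x) + a*(70*x^2 - 38*x + 4) - 63*x^3 + 37*x^2 - 4*x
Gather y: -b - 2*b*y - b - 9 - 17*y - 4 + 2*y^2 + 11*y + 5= -2*b + 2*y^2 + y*(-2*b - 6) - 8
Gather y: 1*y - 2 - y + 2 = 0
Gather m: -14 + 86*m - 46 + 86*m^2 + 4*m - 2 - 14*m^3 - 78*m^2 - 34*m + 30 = -14*m^3 + 8*m^2 + 56*m - 32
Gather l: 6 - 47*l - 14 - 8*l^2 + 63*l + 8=-8*l^2 + 16*l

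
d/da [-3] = 0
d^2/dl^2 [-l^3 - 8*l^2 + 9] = -6*l - 16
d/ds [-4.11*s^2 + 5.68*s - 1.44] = 5.68 - 8.22*s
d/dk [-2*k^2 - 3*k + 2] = -4*k - 3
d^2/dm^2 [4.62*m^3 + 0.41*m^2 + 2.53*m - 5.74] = 27.72*m + 0.82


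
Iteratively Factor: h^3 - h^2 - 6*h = (h + 2)*(h^2 - 3*h) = (h - 3)*(h + 2)*(h)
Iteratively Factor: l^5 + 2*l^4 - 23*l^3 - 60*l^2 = (l)*(l^4 + 2*l^3 - 23*l^2 - 60*l) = l^2*(l^3 + 2*l^2 - 23*l - 60) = l^2*(l + 4)*(l^2 - 2*l - 15) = l^2*(l - 5)*(l + 4)*(l + 3)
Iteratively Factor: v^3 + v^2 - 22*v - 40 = (v + 2)*(v^2 - v - 20) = (v - 5)*(v + 2)*(v + 4)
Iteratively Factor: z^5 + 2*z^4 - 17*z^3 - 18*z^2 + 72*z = (z - 3)*(z^4 + 5*z^3 - 2*z^2 - 24*z) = (z - 3)*(z + 3)*(z^3 + 2*z^2 - 8*z) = (z - 3)*(z + 3)*(z + 4)*(z^2 - 2*z) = z*(z - 3)*(z + 3)*(z + 4)*(z - 2)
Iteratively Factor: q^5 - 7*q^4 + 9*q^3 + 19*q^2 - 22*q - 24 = (q + 1)*(q^4 - 8*q^3 + 17*q^2 + 2*q - 24) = (q - 3)*(q + 1)*(q^3 - 5*q^2 + 2*q + 8) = (q - 3)*(q - 2)*(q + 1)*(q^2 - 3*q - 4) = (q - 4)*(q - 3)*(q - 2)*(q + 1)*(q + 1)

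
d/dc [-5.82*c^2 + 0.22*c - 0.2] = 0.22 - 11.64*c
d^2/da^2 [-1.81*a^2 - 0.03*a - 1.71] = -3.62000000000000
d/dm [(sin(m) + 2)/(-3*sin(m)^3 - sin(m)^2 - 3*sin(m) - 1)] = (6*sin(m)^3 + 19*sin(m)^2 + 4*sin(m) + 5)*cos(m)/((3*sin(m) + 1)^2*(sin(m)^2 + 1)^2)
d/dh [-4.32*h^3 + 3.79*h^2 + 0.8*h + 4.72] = -12.96*h^2 + 7.58*h + 0.8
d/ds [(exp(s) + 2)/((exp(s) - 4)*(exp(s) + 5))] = (-exp(2*s) - 4*exp(s) - 22)*exp(s)/(exp(4*s) + 2*exp(3*s) - 39*exp(2*s) - 40*exp(s) + 400)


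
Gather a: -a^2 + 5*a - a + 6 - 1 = -a^2 + 4*a + 5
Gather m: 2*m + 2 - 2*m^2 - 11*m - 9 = -2*m^2 - 9*m - 7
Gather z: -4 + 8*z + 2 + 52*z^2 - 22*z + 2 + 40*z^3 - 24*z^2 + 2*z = 40*z^3 + 28*z^2 - 12*z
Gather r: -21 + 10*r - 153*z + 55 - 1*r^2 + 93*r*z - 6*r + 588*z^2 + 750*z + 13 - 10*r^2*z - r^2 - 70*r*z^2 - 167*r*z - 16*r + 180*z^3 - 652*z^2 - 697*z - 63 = r^2*(-10*z - 2) + r*(-70*z^2 - 74*z - 12) + 180*z^3 - 64*z^2 - 100*z - 16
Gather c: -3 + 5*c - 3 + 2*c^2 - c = 2*c^2 + 4*c - 6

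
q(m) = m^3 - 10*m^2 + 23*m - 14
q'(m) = 3*m^2 - 20*m + 23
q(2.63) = -4.49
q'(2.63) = -8.85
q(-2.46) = -145.98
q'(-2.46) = 90.35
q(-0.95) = -45.73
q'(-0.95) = 44.71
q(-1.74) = -89.56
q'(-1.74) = 66.88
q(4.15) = -19.30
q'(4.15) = -8.33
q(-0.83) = -40.55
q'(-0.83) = 41.67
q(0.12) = -11.38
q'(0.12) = 20.64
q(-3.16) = -218.09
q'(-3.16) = 116.16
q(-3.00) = -200.00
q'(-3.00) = 110.00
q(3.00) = -8.00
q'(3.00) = -10.00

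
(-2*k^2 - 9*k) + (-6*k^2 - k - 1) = -8*k^2 - 10*k - 1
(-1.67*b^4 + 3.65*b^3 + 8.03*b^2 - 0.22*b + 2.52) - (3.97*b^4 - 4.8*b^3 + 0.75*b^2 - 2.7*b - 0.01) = -5.64*b^4 + 8.45*b^3 + 7.28*b^2 + 2.48*b + 2.53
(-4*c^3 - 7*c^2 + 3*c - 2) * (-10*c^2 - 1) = 40*c^5 + 70*c^4 - 26*c^3 + 27*c^2 - 3*c + 2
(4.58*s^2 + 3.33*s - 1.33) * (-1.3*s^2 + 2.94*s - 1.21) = -5.954*s^4 + 9.1362*s^3 + 5.9774*s^2 - 7.9395*s + 1.6093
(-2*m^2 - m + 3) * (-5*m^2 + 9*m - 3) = 10*m^4 - 13*m^3 - 18*m^2 + 30*m - 9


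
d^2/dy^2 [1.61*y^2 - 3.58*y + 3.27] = 3.22000000000000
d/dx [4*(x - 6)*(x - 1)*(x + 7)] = 12*x^2 - 172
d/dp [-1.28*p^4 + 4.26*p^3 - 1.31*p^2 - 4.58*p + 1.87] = -5.12*p^3 + 12.78*p^2 - 2.62*p - 4.58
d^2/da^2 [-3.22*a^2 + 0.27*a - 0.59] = -6.44000000000000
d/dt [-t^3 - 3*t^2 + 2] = 3*t*(-t - 2)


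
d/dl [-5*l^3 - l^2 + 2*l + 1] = -15*l^2 - 2*l + 2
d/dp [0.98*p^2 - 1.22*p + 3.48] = 1.96*p - 1.22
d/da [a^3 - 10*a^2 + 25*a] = 3*a^2 - 20*a + 25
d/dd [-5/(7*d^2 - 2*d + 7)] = 10*(7*d - 1)/(7*d^2 - 2*d + 7)^2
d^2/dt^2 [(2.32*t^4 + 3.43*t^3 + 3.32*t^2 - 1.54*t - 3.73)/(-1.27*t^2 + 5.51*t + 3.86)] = (-7.483856*t^6 + 97.407984*t^5 - 354.373968*t^4 - 1072.886806*t^3 - 914.067774*t^2 - 417.945966*t + 98.616126)/(2.048383*t^6 - 26.661237*t^5 + 96.994599*t^4 - 5.21741899999998*t^3 - 294.802482*t^2 - 246.290388*t - 57.512456)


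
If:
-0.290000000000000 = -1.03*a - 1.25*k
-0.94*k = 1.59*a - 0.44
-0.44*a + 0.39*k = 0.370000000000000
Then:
No Solution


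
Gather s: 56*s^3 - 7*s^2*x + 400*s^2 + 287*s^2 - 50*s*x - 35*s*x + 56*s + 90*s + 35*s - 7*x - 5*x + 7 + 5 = 56*s^3 + s^2*(687 - 7*x) + s*(181 - 85*x) - 12*x + 12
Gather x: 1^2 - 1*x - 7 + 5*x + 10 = 4*x + 4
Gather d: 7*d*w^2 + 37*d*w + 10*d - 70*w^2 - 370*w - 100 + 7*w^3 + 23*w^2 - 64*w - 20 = d*(7*w^2 + 37*w + 10) + 7*w^3 - 47*w^2 - 434*w - 120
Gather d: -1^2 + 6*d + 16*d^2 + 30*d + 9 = 16*d^2 + 36*d + 8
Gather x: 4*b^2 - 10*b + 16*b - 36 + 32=4*b^2 + 6*b - 4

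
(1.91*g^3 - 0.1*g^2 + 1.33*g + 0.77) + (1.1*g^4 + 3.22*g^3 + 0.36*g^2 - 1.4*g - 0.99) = 1.1*g^4 + 5.13*g^3 + 0.26*g^2 - 0.0699999999999998*g - 0.22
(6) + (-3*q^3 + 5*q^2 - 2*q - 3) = -3*q^3 + 5*q^2 - 2*q + 3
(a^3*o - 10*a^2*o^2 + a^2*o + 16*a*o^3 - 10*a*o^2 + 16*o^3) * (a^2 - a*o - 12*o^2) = a^5*o - 11*a^4*o^2 + a^4*o + 14*a^3*o^3 - 11*a^3*o^2 + 104*a^2*o^4 + 14*a^2*o^3 - 192*a*o^5 + 104*a*o^4 - 192*o^5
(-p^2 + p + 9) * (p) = -p^3 + p^2 + 9*p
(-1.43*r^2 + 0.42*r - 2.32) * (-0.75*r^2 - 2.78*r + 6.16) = 1.0725*r^4 + 3.6604*r^3 - 8.2364*r^2 + 9.0368*r - 14.2912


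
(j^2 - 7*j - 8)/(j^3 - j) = (j - 8)/(j*(j - 1))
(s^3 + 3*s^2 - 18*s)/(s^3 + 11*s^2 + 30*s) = (s - 3)/(s + 5)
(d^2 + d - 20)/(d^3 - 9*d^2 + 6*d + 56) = (d + 5)/(d^2 - 5*d - 14)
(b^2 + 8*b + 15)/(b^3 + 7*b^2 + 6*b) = (b^2 + 8*b + 15)/(b*(b^2 + 7*b + 6))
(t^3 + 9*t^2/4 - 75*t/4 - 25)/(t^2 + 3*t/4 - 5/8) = 2*(t^2 + t - 20)/(2*t - 1)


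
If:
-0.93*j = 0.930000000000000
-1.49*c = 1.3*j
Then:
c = 0.87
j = -1.00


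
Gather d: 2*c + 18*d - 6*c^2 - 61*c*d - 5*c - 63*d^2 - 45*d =-6*c^2 - 3*c - 63*d^2 + d*(-61*c - 27)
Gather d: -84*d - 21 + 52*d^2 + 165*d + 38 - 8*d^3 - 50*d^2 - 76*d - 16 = -8*d^3 + 2*d^2 + 5*d + 1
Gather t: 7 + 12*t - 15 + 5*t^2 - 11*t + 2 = 5*t^2 + t - 6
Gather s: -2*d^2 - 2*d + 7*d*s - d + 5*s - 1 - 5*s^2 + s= -2*d^2 - 3*d - 5*s^2 + s*(7*d + 6) - 1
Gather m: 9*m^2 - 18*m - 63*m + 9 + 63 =9*m^2 - 81*m + 72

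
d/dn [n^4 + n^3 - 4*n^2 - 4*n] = 4*n^3 + 3*n^2 - 8*n - 4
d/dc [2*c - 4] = 2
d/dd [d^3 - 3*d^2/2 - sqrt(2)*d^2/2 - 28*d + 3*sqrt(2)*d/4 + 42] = 3*d^2 - 3*d - sqrt(2)*d - 28 + 3*sqrt(2)/4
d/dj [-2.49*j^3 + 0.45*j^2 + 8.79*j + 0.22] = -7.47*j^2 + 0.9*j + 8.79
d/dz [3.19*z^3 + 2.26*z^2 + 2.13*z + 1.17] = 9.57*z^2 + 4.52*z + 2.13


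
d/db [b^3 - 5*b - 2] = 3*b^2 - 5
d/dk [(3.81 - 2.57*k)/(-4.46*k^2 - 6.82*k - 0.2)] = (-11.4622*k^2 + 33.9852*k + 26.4982)/(19.8916*k^4 + 60.8344*k^3 + 48.2964*k^2 + 2.728*k + 0.04)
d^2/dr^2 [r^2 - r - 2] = 2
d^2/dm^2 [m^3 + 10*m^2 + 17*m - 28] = 6*m + 20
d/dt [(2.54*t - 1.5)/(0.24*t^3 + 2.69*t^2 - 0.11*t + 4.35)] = (-1.2192*t^3 - 5.7526*t^2 + 8.07*t + 10.884)/(0.0576*t^6 + 1.2912*t^5 + 7.1833*t^4 + 1.4962*t^3 + 23.4151*t^2 - 0.957*t + 18.9225)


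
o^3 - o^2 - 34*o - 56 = (o - 7)*(o + 2)*(o + 4)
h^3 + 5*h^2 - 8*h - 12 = (h - 2)*(h + 1)*(h + 6)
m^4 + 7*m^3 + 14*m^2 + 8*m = m*(m + 1)*(m + 2)*(m + 4)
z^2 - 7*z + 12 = (z - 4)*(z - 3)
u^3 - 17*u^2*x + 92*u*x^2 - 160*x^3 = (u - 8*x)*(u - 5*x)*(u - 4*x)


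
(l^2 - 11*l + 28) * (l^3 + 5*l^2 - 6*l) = l^5 - 6*l^4 - 33*l^3 + 206*l^2 - 168*l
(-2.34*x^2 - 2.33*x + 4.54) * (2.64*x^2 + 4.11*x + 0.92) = -6.1776*x^4 - 15.7686*x^3 + 0.256499999999997*x^2 + 16.5158*x + 4.1768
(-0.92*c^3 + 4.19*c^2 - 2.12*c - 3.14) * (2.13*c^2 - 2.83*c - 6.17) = -1.9596*c^5 + 11.5283*c^4 - 10.6969*c^3 - 26.5409*c^2 + 21.9666*c + 19.3738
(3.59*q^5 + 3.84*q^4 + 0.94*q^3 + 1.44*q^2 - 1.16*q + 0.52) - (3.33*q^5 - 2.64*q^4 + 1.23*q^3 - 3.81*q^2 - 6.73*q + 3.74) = 0.26*q^5 + 6.48*q^4 - 0.29*q^3 + 5.25*q^2 + 5.57*q - 3.22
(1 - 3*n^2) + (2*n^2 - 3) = -n^2 - 2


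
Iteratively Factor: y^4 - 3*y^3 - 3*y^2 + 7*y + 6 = (y - 3)*(y^3 - 3*y - 2) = (y - 3)*(y + 1)*(y^2 - y - 2) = (y - 3)*(y - 2)*(y + 1)*(y + 1)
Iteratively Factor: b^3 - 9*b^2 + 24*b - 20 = (b - 5)*(b^2 - 4*b + 4) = (b - 5)*(b - 2)*(b - 2)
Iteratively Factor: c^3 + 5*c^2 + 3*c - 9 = (c + 3)*(c^2 + 2*c - 3) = (c - 1)*(c + 3)*(c + 3)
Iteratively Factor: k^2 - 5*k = (k)*(k - 5)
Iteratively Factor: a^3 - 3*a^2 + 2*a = (a)*(a^2 - 3*a + 2) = a*(a - 1)*(a - 2)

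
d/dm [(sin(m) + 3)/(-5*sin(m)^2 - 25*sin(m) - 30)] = cos(m)/(5*(sin(m) + 2)^2)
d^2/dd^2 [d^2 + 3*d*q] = 2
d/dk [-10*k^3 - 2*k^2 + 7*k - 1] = -30*k^2 - 4*k + 7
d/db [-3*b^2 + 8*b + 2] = 8 - 6*b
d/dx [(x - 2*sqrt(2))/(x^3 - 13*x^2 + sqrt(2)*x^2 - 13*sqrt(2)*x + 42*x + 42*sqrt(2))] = (x^3 - 13*x^2 + sqrt(2)*x^2 - 13*sqrt(2)*x + 42*x - (x - 2*sqrt(2))*(3*x^2 - 26*x + 2*sqrt(2)*x - 13*sqrt(2) + 42) + 42*sqrt(2))/(x^3 - 13*x^2 + sqrt(2)*x^2 - 13*sqrt(2)*x + 42*x + 42*sqrt(2))^2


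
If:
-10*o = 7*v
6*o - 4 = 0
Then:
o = 2/3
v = -20/21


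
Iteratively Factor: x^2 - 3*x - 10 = (x - 5)*(x + 2)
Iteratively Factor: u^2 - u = (u)*(u - 1)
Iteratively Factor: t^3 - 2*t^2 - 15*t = (t - 5)*(t^2 + 3*t) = (t - 5)*(t + 3)*(t)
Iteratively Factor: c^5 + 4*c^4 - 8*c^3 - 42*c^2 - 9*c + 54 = (c + 2)*(c^4 + 2*c^3 - 12*c^2 - 18*c + 27) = (c + 2)*(c + 3)*(c^3 - c^2 - 9*c + 9) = (c - 3)*(c + 2)*(c + 3)*(c^2 + 2*c - 3) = (c - 3)*(c + 2)*(c + 3)^2*(c - 1)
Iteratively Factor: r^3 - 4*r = (r)*(r^2 - 4) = r*(r - 2)*(r + 2)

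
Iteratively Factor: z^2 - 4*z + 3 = (z - 3)*(z - 1)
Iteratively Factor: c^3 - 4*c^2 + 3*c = (c - 1)*(c^2 - 3*c) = (c - 3)*(c - 1)*(c)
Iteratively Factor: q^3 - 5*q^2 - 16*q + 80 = (q - 5)*(q^2 - 16) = (q - 5)*(q + 4)*(q - 4)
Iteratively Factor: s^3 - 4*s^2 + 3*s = (s)*(s^2 - 4*s + 3) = s*(s - 1)*(s - 3)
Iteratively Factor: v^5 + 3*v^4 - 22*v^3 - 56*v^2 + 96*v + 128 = (v + 4)*(v^4 - v^3 - 18*v^2 + 16*v + 32) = (v - 2)*(v + 4)*(v^3 + v^2 - 16*v - 16) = (v - 2)*(v + 4)^2*(v^2 - 3*v - 4) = (v - 4)*(v - 2)*(v + 4)^2*(v + 1)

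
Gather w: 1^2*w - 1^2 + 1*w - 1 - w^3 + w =-w^3 + 3*w - 2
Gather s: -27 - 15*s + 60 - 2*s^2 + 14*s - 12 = -2*s^2 - s + 21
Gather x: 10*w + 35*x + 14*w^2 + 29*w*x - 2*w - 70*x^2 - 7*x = 14*w^2 + 8*w - 70*x^2 + x*(29*w + 28)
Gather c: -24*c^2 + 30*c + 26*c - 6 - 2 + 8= -24*c^2 + 56*c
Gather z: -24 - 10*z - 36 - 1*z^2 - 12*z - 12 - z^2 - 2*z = -2*z^2 - 24*z - 72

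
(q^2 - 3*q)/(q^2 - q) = (q - 3)/(q - 1)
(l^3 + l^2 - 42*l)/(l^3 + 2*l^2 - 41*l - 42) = l/(l + 1)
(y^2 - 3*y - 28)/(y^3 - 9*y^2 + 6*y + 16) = (y^2 - 3*y - 28)/(y^3 - 9*y^2 + 6*y + 16)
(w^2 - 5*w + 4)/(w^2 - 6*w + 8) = (w - 1)/(w - 2)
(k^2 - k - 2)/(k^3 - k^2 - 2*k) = 1/k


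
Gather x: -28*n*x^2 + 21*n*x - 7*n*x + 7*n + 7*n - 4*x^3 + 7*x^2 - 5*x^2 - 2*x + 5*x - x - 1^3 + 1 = 14*n - 4*x^3 + x^2*(2 - 28*n) + x*(14*n + 2)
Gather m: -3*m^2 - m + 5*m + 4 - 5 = -3*m^2 + 4*m - 1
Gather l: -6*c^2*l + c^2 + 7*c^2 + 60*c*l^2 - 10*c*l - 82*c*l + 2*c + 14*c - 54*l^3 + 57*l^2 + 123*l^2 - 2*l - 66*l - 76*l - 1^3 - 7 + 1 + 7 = 8*c^2 + 16*c - 54*l^3 + l^2*(60*c + 180) + l*(-6*c^2 - 92*c - 144)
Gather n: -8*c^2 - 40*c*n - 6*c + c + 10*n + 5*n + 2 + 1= -8*c^2 - 5*c + n*(15 - 40*c) + 3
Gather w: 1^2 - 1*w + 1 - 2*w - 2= -3*w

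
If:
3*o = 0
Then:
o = 0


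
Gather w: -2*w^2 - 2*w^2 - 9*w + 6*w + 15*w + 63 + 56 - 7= -4*w^2 + 12*w + 112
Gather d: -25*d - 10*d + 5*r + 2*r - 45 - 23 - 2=-35*d + 7*r - 70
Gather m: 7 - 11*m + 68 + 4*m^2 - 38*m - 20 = 4*m^2 - 49*m + 55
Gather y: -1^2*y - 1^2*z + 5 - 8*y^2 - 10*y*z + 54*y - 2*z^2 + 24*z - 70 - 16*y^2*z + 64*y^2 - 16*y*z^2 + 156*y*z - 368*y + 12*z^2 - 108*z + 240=y^2*(56 - 16*z) + y*(-16*z^2 + 146*z - 315) + 10*z^2 - 85*z + 175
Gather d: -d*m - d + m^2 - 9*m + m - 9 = d*(-m - 1) + m^2 - 8*m - 9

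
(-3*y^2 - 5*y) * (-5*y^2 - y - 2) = 15*y^4 + 28*y^3 + 11*y^2 + 10*y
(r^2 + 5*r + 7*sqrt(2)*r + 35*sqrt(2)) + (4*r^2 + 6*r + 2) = 5*r^2 + 7*sqrt(2)*r + 11*r + 2 + 35*sqrt(2)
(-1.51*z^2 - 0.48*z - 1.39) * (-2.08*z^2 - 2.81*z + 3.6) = 3.1408*z^4 + 5.2415*z^3 - 1.196*z^2 + 2.1779*z - 5.004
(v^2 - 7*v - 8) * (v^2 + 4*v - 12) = v^4 - 3*v^3 - 48*v^2 + 52*v + 96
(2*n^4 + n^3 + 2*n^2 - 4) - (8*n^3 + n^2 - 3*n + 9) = 2*n^4 - 7*n^3 + n^2 + 3*n - 13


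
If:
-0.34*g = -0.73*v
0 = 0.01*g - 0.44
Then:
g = 44.00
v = 20.49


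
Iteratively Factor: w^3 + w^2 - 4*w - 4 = (w + 2)*(w^2 - w - 2) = (w + 1)*(w + 2)*(w - 2)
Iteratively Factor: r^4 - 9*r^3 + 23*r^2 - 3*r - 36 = (r + 1)*(r^3 - 10*r^2 + 33*r - 36) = (r - 3)*(r + 1)*(r^2 - 7*r + 12) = (r - 3)^2*(r + 1)*(r - 4)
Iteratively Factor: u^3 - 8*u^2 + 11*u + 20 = (u - 4)*(u^2 - 4*u - 5) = (u - 4)*(u + 1)*(u - 5)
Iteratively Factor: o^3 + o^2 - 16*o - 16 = (o + 1)*(o^2 - 16) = (o + 1)*(o + 4)*(o - 4)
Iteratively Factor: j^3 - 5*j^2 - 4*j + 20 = (j - 5)*(j^2 - 4) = (j - 5)*(j - 2)*(j + 2)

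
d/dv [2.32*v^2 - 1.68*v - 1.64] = 4.64*v - 1.68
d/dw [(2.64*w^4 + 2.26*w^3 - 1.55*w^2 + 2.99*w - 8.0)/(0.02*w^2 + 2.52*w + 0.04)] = (0.1056*w^5 + 20.0036*w^4 + 11.8128*w^3 - 3.6946*w^2 + 0.196000000000001*w + 20.2796)/(0.0004*w^4 + 0.1008*w^3 + 6.352*w^2 + 0.2016*w + 0.0016)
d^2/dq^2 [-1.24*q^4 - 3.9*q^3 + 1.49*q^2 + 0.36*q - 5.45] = -14.88*q^2 - 23.4*q + 2.98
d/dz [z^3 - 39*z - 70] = 3*z^2 - 39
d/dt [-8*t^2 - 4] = -16*t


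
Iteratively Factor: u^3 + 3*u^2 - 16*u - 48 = (u + 3)*(u^2 - 16) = (u - 4)*(u + 3)*(u + 4)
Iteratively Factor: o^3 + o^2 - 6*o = (o + 3)*(o^2 - 2*o) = o*(o + 3)*(o - 2)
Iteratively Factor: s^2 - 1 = (s + 1)*(s - 1)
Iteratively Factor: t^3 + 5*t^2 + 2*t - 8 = (t + 2)*(t^2 + 3*t - 4) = (t - 1)*(t + 2)*(t + 4)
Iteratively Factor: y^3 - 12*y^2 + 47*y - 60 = (y - 4)*(y^2 - 8*y + 15) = (y - 5)*(y - 4)*(y - 3)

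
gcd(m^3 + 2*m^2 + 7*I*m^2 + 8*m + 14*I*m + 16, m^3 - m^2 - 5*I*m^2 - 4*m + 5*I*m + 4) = m - I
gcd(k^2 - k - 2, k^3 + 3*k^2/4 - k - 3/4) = k + 1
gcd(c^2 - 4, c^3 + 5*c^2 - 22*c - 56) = c + 2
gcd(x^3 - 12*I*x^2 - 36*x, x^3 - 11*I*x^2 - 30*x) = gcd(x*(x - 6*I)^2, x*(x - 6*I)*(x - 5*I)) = x^2 - 6*I*x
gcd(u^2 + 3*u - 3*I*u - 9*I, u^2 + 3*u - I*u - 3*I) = u + 3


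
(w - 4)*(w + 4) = w^2 - 16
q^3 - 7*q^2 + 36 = (q - 6)*(q - 3)*(q + 2)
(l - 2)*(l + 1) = l^2 - l - 2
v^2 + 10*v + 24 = (v + 4)*(v + 6)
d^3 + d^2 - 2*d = d*(d - 1)*(d + 2)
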